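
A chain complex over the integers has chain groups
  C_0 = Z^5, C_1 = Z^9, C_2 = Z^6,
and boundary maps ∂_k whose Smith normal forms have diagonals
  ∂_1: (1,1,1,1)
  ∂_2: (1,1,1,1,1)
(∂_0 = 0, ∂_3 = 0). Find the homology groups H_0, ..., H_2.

H_0: b_0 = 5 − 0 − 4 = 1; torsion from ∂_1 factors > 1: none. So H_0 = Z.
H_1: b_1 = 9 − 4 − 5 = 0; torsion from ∂_2 factors > 1: none. So H_1 = 0.
H_2: b_2 = 6 − 5 − 0 = 1; torsion from ∂_3 factors > 1: none. So H_2 = Z.

H_0 = Z,  H_1 = 0,  H_2 = Z.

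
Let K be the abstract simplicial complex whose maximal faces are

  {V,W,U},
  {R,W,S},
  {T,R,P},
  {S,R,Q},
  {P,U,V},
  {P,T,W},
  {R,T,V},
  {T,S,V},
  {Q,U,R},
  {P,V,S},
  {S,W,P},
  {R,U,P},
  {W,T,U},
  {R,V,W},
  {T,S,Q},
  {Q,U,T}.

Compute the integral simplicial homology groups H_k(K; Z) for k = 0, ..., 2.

H_0 = Z,  H_1 = Z^2,  H_2 = Z.

Order the vertices as P < Q < R < S < T < U < V < W. Listing each simplex with vertices in this order, K has dimension 2 with simplices:

  0-simplices (8): P, Q, R, S, T, U, V, W
  1-simplices (24): PR, PS, PT, PU, PV, PW, QR, QS, QT, QU, RS, RT, RU, RV, RW, ST, SV, SW, TU, TV, TW, UV, UW, VW
  2-simplices (16): PRT, PRU, PSV, PSW, PTW, PUV, QRS, QRU, QST, QTU, RSW, RTV, RVW, STV, TUW, UVW

giving chain groups C_0 ≅ Z^8, C_1 ≅ Z^24, C_2 ≅ Z^16.

The boundary map ∂_1: C_1 → C_0 is given by ∂[p,q] = [q] − [p].
The resulting 8×24 matrix has rank 7, and its Smith normal form has invariant factors (1,1,1,1,1,1,1).

Boundary ∂_2: C_2 → C_1 acts by ∂[p,q,r] = [q,r] − [p,r] + [p,q]. For instance
  ∂PSW = SW − PW + PS,
  ∂PRU = RU − PU + PR.
The 24×16 boundary matrix has rank 15 and Smith normal form diag(1,1,1,1,1,1,1,1,1,1,1,1,1,1,1).

Reading off H_k = ker ∂_k / im ∂_{k+1}:

  H_0: rank C_0 − rank ∂_1 = 8 − 7 = 1, and the invariant factors of ∂_1 are all 1, so H_0 ≅ Z.
  H_1: rank ker ∂_1 − rank ∂_2 = (24 − 7) − 15 = 2, and the invariant factors of ∂_2 are all 1, so H_1 ≅ Z^2.
  H_2: rank ker ∂_2 − rank ∂_3 = (16 − 15) − 0 = 1, and there is no ∂_3, so H_2 ≅ Z.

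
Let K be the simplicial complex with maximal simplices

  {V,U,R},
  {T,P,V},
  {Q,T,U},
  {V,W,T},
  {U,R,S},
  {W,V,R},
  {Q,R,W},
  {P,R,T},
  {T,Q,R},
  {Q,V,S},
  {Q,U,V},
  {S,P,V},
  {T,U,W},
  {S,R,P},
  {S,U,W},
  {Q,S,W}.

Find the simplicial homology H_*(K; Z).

H_0 ≅ Z,  H_1 ≅ Z^2,  H_2 ≅ Z.

Order the vertices as P < Q < R < S < T < U < V < W. Listing each simplex with vertices in this order, K has dimension 2 with simplices:

  0-simplices (8): P, Q, R, S, T, U, V, W
  1-simplices (24): PR, PS, PT, PV, QR, QS, QT, QU, QV, QW, RS, RT, RU, RV, RW, SU, SV, SW, TU, TV, TW, UV, UW, VW
  2-simplices (16): PRS, PRT, PSV, PTV, QRT, QRW, QSV, QSW, QTU, QUV, RSU, RUV, RVW, SUW, TUW, TVW

giving chain groups C_0 ≅ Z^8, C_1 ≅ Z^24, C_2 ≅ Z^16.

∂_1: C_1 → C_0 sends each edge [p,q] (with p < q) to q − p.
The resulting 8×24 matrix has rank 7, and its Smith normal form has invariant factors (1,1,1,1,1,1,1).

Boundary ∂_2: C_2 → C_1 acts by ∂[p,q,r] = [q,r] − [p,r] + [p,q]. For instance
  ∂QRW = RW − QW + QR,
  ∂RVW = VW − RW + RV.
This gives a 24×16 integer matrix of rank 15; reducing to Smith normal form yields diagonal entries (1,1,1,1,1,1,1,1,1,1,1,1,1,1,1).

Reading off H_k = ker ∂_k / im ∂_{k+1}:

  H_0: rank C_0 − rank ∂_1 = 8 − 7 = 1, and the invariant factors of ∂_1 are all 1, so H_0 = Z.
  H_1: rank ker ∂_1 − rank ∂_2 = (24 − 7) − 15 = 2, and the invariant factors of ∂_2 are all 1, so H_1 = Z^2.
  H_2: rank ker ∂_2 − rank ∂_3 = (16 − 15) − 0 = 1, and there is no ∂_3, so H_2 = Z.

As a check, the Euler characteristic is 8 − 24 + 16 = 0, which agrees with 1 − 2 + 1 = 0.
(K is a triangulation of the torus T^2.)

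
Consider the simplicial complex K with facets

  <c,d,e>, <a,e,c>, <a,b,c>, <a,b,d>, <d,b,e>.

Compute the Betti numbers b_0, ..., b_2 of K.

Take the total order a < b < c < d < e on the vertex set. Then K (dimension 2) consists of the simplices:

  0-simplices (5): a, b, c, d, e
  1-simplices (10): ab, ac, ad, ae, bc, bd, be, cd, ce, de
  2-simplices (5): abc, abd, ace, bde, cde

giving chain groups C_0 ≅ Z^5, C_1 ≅ Z^10, C_2 ≅ Z^5.

The boundary map ∂_1: C_1 → C_0 is given by ∂[p,q] = [q] − [p].
This gives a 5×10 integer matrix of rank 4; reducing to Smith normal form yields diagonal entries (1,1,1,1).

The boundary map ∂_2: C_2 → C_1 maps a triangle to the signed sum of its edges. For instance
  ∂cde = de − ce + cd,
  ∂ace = ce − ae + ac.
The 10×5 boundary matrix has rank 5 and Smith normal form diag(1,1,1,1,1).

Reading off H_k = ker ∂_k / im ∂_{k+1}:

  H_0: rank C_0 − rank ∂_1 = 5 − 4 = 1, and the invariant factors of ∂_1 are all 1, so H_0 ≅ Z.
  H_1: rank ker ∂_1 − rank ∂_2 = (10 − 4) − 5 = 1, and the invariant factors of ∂_2 are all 1, so H_1 ≅ Z.
  H_2: rank ker ∂_2 − rank ∂_3 = (5 − 5) − 0 = 0, and there is no ∂_3, so H_2 ≅ 0.

Hence the Betti numbers are b_0 = 1, b_1 = 1, b_2 = 0.

b_0 = 1, b_1 = 1, b_2 = 0.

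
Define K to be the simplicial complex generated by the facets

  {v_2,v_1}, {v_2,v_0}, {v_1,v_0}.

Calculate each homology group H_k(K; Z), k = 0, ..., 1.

Fix the vertex order v_0 < v_1 < v_2 and write every simplex with vertices in increasing order. Then dim K = 1 and the simplices of K are:

  0-simplices (3): [v_0], [v_1], [v_2]
  1-simplices (3): [v_0,v_1], [v_0,v_2], [v_1,v_2]

giving chain groups C_0 ≅ Z^3, C_1 ≅ Z^3.

The boundary map ∂_1: C_1 → C_0 is given by ∂[p,q] = [q] − [p]. For instance
  ∂[v_1,v_2] = [v_2] − [v_1].
The resulting 3×3 matrix has rank 2, and its Smith normal form has invariant factors (1,1).

Now H_k = ker ∂_k / im ∂_{k+1}, so:

  H_0: rank C_0 − rank ∂_1 = 3 − 2 = 1, and the invariant factors of ∂_1 are all 1, so H_0 ≅ Z.
  H_1: rank ker ∂_1 − rank ∂_2 = (3 − 2) − 0 = 1, and there is no ∂_2, so H_1 ≅ Z.

(K is a triangulation of the circle S^1.)

H_0 = Z,  H_1 = Z.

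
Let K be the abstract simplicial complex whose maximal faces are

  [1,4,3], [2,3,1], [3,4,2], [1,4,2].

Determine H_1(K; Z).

H_1 ≅ 0.

Fix the vertex order 1 < 2 < 3 < 4 and write every simplex with vertices in increasing order. Then dim K = 2 and the simplices of K are:

  0-simplices (4): [1], [2], [3], [4]
  1-simplices (6): [1,2], [1,3], [1,4], [2,3], [2,4], [3,4]
  2-simplices (4): [1,2,3], [1,2,4], [1,3,4], [2,3,4]

so the chain groups are C_0 ≅ Z^4, C_1 ≅ Z^6, C_2 ≅ Z^4.

Boundary ∂_1: C_1 → C_0 sends each edge [p,q] (with p < q) to q − p. For instance
  ∂[3,4] = [4] − [3].
The resulting 4×6 matrix has rank 3, and its Smith normal form has invariant factors (1,1,1).

The boundary map ∂_2: C_2 → C_1 sends each 2-simplex [p,q,r] to [q,r] − [p,r] + [p,q]. For instance
  ∂[1,2,4] = [2,4] − [1,4] + [1,2],
  ∂[1,3,4] = [3,4] − [1,4] + [1,3].
The resulting 6×4 matrix has rank 3, and its Smith normal form has invariant factors (1,1,1).

Computing H_k = (kernel of ∂_k) / (image of ∂_{k+1}):

  H_1: rank ker ∂_1 − rank ∂_2 = (6 − 3) − 3 = 0, and the invariant factors of ∂_2 are all 1, so H_1 ≅ 0.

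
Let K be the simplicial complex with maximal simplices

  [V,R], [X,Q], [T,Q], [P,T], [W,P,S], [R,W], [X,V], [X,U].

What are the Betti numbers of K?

b_0 = 1, b_1 = 1, b_2 = 0.

Fix the vertex order P < Q < R < S < T < U < V < W < X and write every simplex with vertices in increasing order. Then dim K = 2 and the simplices of K are:

  0-simplices (9): P, Q, R, S, T, U, V, W, X
  1-simplices (10): PS, PT, PW, QT, QX, RV, RW, SW, UX, VX
  2-simplices (1): PSW

giving chain groups C_0 ≅ Z^9, C_1 ≅ Z^10, C_2 ≅ Z^1.

Boundary ∂_1: C_1 → C_0 maps an edge to its endpoints' difference, ∂[p,q] = q − p. For instance
  ∂QX = X − Q.
The 9×10 boundary matrix has rank 8 and Smith normal form diag(1,1,1,1,1,1,1,1).

The boundary map ∂_2: C_2 → C_1 sends each 2-simplex [p,q,r] to [q,r] − [p,r] + [p,q]. For instance
  ∂PSW = SW − PW + PS.
As a 10×1 matrix over Z this has rank 1, with invariant factors (1).

From H_k ≅ ker(∂_k) / im(∂_{k+1}) we obtain:

  H_0: rank C_0 − rank ∂_1 = 9 − 8 = 1, and the invariant factors of ∂_1 are all 1, so H_0 = Z.
  H_1: rank ker ∂_1 − rank ∂_2 = (10 − 8) − 1 = 1, and the invariant factors of ∂_2 are all 1, so H_1 = Z.
  H_2: rank ker ∂_2 − rank ∂_3 = (1 − 1) − 0 = 0, and there is no ∂_3, so H_2 = 0.

As a check, the Euler characteristic is 9 − 10 + 1 = 0, which agrees with 1 − 1 + 0 = 0.

Hence the Betti numbers are b_0 = 1, b_1 = 1, b_2 = 0.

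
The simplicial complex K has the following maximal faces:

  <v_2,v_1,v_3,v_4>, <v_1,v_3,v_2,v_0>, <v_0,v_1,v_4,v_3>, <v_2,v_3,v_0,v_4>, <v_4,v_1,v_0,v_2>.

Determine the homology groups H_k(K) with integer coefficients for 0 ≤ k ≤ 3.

H_0 ≅ Z,  H_1 = 0,  H_2 = 0,  H_3 ≅ Z.

We work with the vertex ordering v_0 < v_1 < v_2 < v_3 < v_4. The simplices of K, each written with vertices in increasing order, are:

  0-simplices (5): [v_0], [v_1], [v_2], [v_3], [v_4]
  1-simplices (10): [v_0,v_1], [v_0,v_2], [v_0,v_3], [v_0,v_4], [v_1,v_2], [v_1,v_3], [v_1,v_4], [v_2,v_3], [v_2,v_4], [v_3,v_4]
  2-simplices (10): [v_0,v_1,v_2], [v_0,v_1,v_3], [v_0,v_1,v_4], [v_0,v_2,v_3], [v_0,v_2,v_4], [v_0,v_3,v_4], [v_1,v_2,v_3], [v_1,v_2,v_4], [v_1,v_3,v_4], [v_2,v_3,v_4]
  3-simplices (5): [v_0,v_1,v_2,v_3], [v_0,v_1,v_2,v_4], [v_0,v_1,v_3,v_4], [v_0,v_2,v_3,v_4], [v_1,v_2,v_3,v_4]

giving chain groups C_0 ≅ Z^5, C_1 ≅ Z^10, C_2 ≅ Z^10, C_3 ≅ Z^5.

∂_1: C_1 → C_0 is given by ∂[p,q] = [q] − [p]. For instance
  ∂[v_3,v_4] = [v_4] − [v_3].
This gives a 5×10 integer matrix of rank 4; reducing to Smith normal form yields diagonal entries (1,1,1,1).

Boundary ∂_2: C_2 → C_1 sends each 2-simplex [p,q,r] to [q,r] − [p,r] + [p,q]. For instance
  ∂[v_0,v_1,v_4] = [v_1,v_4] − [v_0,v_4] + [v_0,v_1],
  ∂[v_1,v_3,v_4] = [v_3,v_4] − [v_1,v_4] + [v_1,v_3].
This gives a 10×10 integer matrix of rank 6; reducing to Smith normal form yields diagonal entries (1,1,1,1,1,1).

∂_3: C_3 → C_2 sends each 3-simplex σ to the alternating sum Σ_i (−1)^i (σ with its i-th vertex removed). For instance
  ∂[v_0,v_1,v_2,v_4] = [v_1,v_2,v_4] − [v_0,v_2,v_4] + [v_0,v_1,v_4] − [v_0,v_1,v_2],
  ∂[v_0,v_1,v_2,v_3] = [v_1,v_2,v_3] − [v_0,v_2,v_3] + [v_0,v_1,v_3] − [v_0,v_1,v_2].
The 10×5 boundary matrix has rank 4 and Smith normal form diag(1,1,1,1).

Now H_k = ker ∂_k / im ∂_{k+1}, so:

  H_0: rank C_0 − rank ∂_1 = 5 − 4 = 1, and the invariant factors of ∂_1 are all 1, so H_0 = Z.
  H_1: rank ker ∂_1 − rank ∂_2 = (10 − 4) − 6 = 0, and the invariant factors of ∂_2 are all 1, so H_1 = 0.
  H_2: rank ker ∂_2 − rank ∂_3 = (10 − 6) − 4 = 0, and the invariant factors of ∂_3 are all 1, so H_2 = 0.
  H_3: rank ker ∂_3 − rank ∂_4 = (5 − 4) − 0 = 1, and there is no ∂_4, so H_3 = Z.

As a check, the Euler characteristic is 5 − 10 + 10 − 5 = 0, which agrees with 1 − 0 + 0 − 1 = 0.
(K is a triangulation of the 3-sphere S^3.)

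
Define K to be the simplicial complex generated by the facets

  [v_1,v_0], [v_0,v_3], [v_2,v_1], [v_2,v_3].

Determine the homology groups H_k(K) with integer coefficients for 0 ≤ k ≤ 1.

We work with the vertex ordering v_0 < v_1 < v_2 < v_3. The simplices of K, each written with vertices in increasing order, are:

  0-simplices (4): [v_0], [v_1], [v_2], [v_3]
  1-simplices (4): [v_0,v_1], [v_0,v_3], [v_1,v_2], [v_2,v_3]

so the chain groups are C_0 ≅ Z^4, C_1 ≅ Z^4.

Boundary ∂_1: C_1 → C_0 sends each edge [p,q] (with p < q) to q − p. For instance
  ∂[v_1,v_2] = [v_2] − [v_1].
The resulting 4×4 matrix has rank 3, and its Smith normal form has invariant factors (1,1,1).

Computing H_k = (kernel of ∂_k) / (image of ∂_{k+1}):

  H_0: rank C_0 − rank ∂_1 = 4 − 3 = 1, and the invariant factors of ∂_1 are all 1, so H_0 ≅ Z.
  H_1: rank ker ∂_1 − rank ∂_2 = (4 − 3) − 0 = 1, and there is no ∂_2, so H_1 ≅ Z.

H_0 = Z,  H_1 = Z.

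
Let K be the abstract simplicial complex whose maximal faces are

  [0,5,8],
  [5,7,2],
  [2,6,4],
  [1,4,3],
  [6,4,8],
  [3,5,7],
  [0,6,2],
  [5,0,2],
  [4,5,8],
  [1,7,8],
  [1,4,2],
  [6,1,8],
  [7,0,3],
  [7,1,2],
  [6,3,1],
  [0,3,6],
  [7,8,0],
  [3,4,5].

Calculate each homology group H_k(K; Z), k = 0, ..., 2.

H_0 = Z,  H_1 = Z ⊕ Z/2,  H_2 = 0.

Fix the vertex order 0 < 1 < 2 < 3 < 4 < 5 < 6 < 7 < 8 and write every simplex with vertices in increasing order. Then dim K = 2 and the simplices of K are:

  0-simplices (9): [0], [1], [2], [3], [4], [5], [6], [7], [8]
  1-simplices (27): (27 of them)
  2-simplices (18): [0,2,5], [0,2,6], [0,3,6], [0,3,7], [0,5,8], [0,7,8], [1,2,4], [1,2,7], [1,3,4], [1,3,6], [1,6,8], [1,7,8], [2,4,6], [2,5,7], [3,4,5], [3,5,7], [4,5,8], [4,6,8]

giving chain groups C_0 ≅ Z^9, C_1 ≅ Z^27, C_2 ≅ Z^18.

Boundary ∂_1: C_1 → C_0 is given by ∂[p,q] = [q] − [p].
This gives a 9×27 integer matrix of rank 8; reducing to Smith normal form yields diagonal entries (1,1,1,1,1,1,1,1).

The boundary map ∂_2: C_2 → C_1 sends each 2-simplex [p,q,r] to [q,r] − [p,r] + [p,q]. For instance
  ∂[1,2,4] = [2,4] − [1,4] + [1,2],
  ∂[4,6,8] = [6,8] − [4,8] + [4,6].
This gives a 27×18 integer matrix of rank 18; reducing to Smith normal form yields diagonal entries (1,1,1,1,1,1,1,1,1,1,1,1,1,1,1,1,1,2).

Now H_k = ker ∂_k / im ∂_{k+1}, so:

  H_0: rank C_0 − rank ∂_1 = 9 − 8 = 1, and the invariant factors of ∂_1 are all 1, so H_0 ≅ Z.
  H_1: rank ker ∂_1 − rank ∂_2 = (27 − 8) − 18 = 1, and ∂_2 has invariant factor 2 > 1, so H_1 ≅ Z ⊕ Z/2.
  H_2: rank ker ∂_2 − rank ∂_3 = (18 − 18) − 0 = 0, and there is no ∂_3, so H_2 ≅ 0.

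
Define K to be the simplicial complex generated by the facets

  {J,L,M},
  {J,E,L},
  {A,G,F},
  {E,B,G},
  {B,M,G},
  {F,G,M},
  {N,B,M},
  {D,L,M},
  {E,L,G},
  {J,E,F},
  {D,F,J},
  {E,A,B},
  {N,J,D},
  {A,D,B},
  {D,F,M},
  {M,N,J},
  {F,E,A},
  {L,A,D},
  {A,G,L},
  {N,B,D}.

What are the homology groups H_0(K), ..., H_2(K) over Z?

H_0 = Z,  H_1 = Z ⊕ Z/2Z,  H_2 = 0.

K has 10 vertices, 30 edges, 20 triangles.
rank ∂_0 = 0, rank ∂_1 = 9 ⇒ b_0 = 10 − 0 − 9 = 1; all invariant factors of ∂_1 are 1 so no torsion. So H_0 = Z.
rank ∂_1 = 9, rank ∂_2 = 20 ⇒ b_1 = 30 − 9 − 20 = 1; ∂_2 has invariant factor(s) [2] giving torsion. So H_1 = Z ⊕ Z/2Z.
rank ∂_2 = 20, rank ∂_3 = 0 ⇒ b_2 = 20 − 20 − 0 = 0. So H_2 = 0.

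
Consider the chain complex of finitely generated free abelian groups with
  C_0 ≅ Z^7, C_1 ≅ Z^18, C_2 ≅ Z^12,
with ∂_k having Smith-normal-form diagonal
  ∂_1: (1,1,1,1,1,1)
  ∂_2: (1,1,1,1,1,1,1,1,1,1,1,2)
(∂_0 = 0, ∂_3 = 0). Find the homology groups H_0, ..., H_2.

H_0 ≅ Z,  H_1 ≅ Z/2Z,  H_2 = 0.

H_0: b_0 = 7 − 0 − 6 = 1; torsion from ∂_1 factors > 1: none. So H_0 ≅ Z.
H_1: b_1 = 18 − 6 − 12 = 0; torsion from ∂_2 factors > 1: [2]. So H_1 ≅ Z/2Z.
H_2: b_2 = 12 − 12 − 0 = 0; torsion from ∂_3 factors > 1: none. So H_2 ≅ 0.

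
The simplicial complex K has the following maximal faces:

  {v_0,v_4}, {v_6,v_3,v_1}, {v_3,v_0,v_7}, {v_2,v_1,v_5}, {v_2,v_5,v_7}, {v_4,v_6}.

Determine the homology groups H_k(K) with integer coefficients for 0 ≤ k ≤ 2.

H_0 ≅ Z,  H_1 ≅ Z^2,  H_2 = 0.

Order the vertices as v_0 < v_1 < v_2 < v_3 < v_4 < v_5 < v_6 < v_7. Listing each simplex with vertices in this order, K has dimension 2 with simplices:

  0-simplices (8): [v_0], [v_1], [v_2], [v_3], [v_4], [v_5], [v_6], [v_7]
  1-simplices (13): [v_0,v_3], [v_0,v_4], [v_0,v_7], [v_1,v_2], [v_1,v_3], [v_1,v_5], [v_1,v_6], [v_2,v_5], [v_2,v_7], [v_3,v_6], [v_3,v_7], [v_4,v_6], [v_5,v_7]
  2-simplices (4): [v_0,v_3,v_7], [v_1,v_2,v_5], [v_1,v_3,v_6], [v_2,v_5,v_7]

giving chain groups C_0 ≅ Z^8, C_1 ≅ Z^13, C_2 ≅ Z^4.

∂_1: C_1 → C_0 sends each edge [p,q] (with p < q) to q − p.
The resulting 8×13 matrix has rank 7, and its Smith normal form has invariant factors (1,1,1,1,1,1,1).

Boundary ∂_2: C_2 → C_1 sends each 2-simplex [p,q,r] to [q,r] − [p,r] + [p,q]. For instance
  ∂[v_1,v_2,v_5] = [v_2,v_5] − [v_1,v_5] + [v_1,v_2],
  ∂[v_0,v_3,v_7] = [v_3,v_7] − [v_0,v_7] + [v_0,v_3].
This gives a 13×4 integer matrix of rank 4; reducing to Smith normal form yields diagonal entries (1,1,1,1).

Computing H_k = (kernel of ∂_k) / (image of ∂_{k+1}):

  H_0: rank C_0 − rank ∂_1 = 8 − 7 = 1, and the invariant factors of ∂_1 are all 1, so H_0 = Z.
  H_1: rank ker ∂_1 − rank ∂_2 = (13 − 7) − 4 = 2, and the invariant factors of ∂_2 are all 1, so H_1 = Z^2.
  H_2: rank ker ∂_2 − rank ∂_3 = (4 − 4) − 0 = 0, and there is no ∂_3, so H_2 = 0.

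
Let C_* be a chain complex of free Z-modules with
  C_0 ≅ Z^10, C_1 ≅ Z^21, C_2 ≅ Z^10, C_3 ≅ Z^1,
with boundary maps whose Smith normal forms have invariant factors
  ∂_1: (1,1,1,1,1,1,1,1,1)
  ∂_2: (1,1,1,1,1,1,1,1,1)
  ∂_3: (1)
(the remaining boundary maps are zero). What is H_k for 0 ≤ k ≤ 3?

H_0: b_0 = 10 − 0 − 9 = 1; torsion from ∂_1 factors > 1: none. So H_0 = Z.
H_1: b_1 = 21 − 9 − 9 = 3; torsion from ∂_2 factors > 1: none. So H_1 = Z^3.
H_2: b_2 = 10 − 9 − 1 = 0; torsion from ∂_3 factors > 1: none. So H_2 = 0.
H_3: b_3 = 1 − 1 − 0 = 0; torsion from ∂_4 factors > 1: none. So H_3 = 0.

H_0 = Z,  H_1 = Z^3,  H_2 = 0,  H_3 = 0.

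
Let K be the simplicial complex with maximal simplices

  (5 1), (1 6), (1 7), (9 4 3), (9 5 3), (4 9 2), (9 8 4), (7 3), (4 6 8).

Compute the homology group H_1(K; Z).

Fix the vertex order 1 < 2 < 3 < 4 < 5 < 6 < 7 < 8 < 9 and write every simplex with vertices in increasing order. Then dim K = 2 and the simplices of K are:

  0-simplices (9): [1], [2], [3], [4], [5], [6], [7], [8], [9]
  1-simplices (15): [1,5], [1,6], [1,7], [2,4], [2,9], [3,4], [3,5], [3,7], [3,9], [4,6], [4,8], [4,9], [5,9], [6,8], [8,9]
  2-simplices (5): [2,4,9], [3,4,9], [3,5,9], [4,6,8], [4,8,9]

so the chain groups are C_0 ≅ Z^9, C_1 ≅ Z^15, C_2 ≅ Z^5.

Boundary ∂_1: C_1 → C_0 sends each edge [p,q] (with p < q) to q − p.
This gives a 9×15 integer matrix of rank 8; reducing to Smith normal form yields diagonal entries (1,1,1,1,1,1,1,1).

Boundary ∂_2: C_2 → C_1 acts by ∂[p,q,r] = [q,r] − [p,r] + [p,q]. For instance
  ∂[4,8,9] = [8,9] − [4,9] + [4,8],
  ∂[3,4,9] = [4,9] − [3,9] + [3,4].
This gives a 15×5 integer matrix of rank 5; reducing to Smith normal form yields diagonal entries (1,1,1,1,1).

Computing H_k = (kernel of ∂_k) / (image of ∂_{k+1}):

  H_1: rank ker ∂_1 − rank ∂_2 = (15 − 8) − 5 = 2, and the invariant factors of ∂_2 are all 1, so H_1 = Z^2.

H_1 ≅ Z^2.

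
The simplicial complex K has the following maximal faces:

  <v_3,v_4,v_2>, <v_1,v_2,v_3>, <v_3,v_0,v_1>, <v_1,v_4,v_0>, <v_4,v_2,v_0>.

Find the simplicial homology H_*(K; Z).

We work with the vertex ordering v_0 < v_1 < v_2 < v_3 < v_4. The simplices of K, each written with vertices in increasing order, are:

  0-simplices (5): [v_0], [v_1], [v_2], [v_3], [v_4]
  1-simplices (10): [v_0,v_1], [v_0,v_2], [v_0,v_3], [v_0,v_4], [v_1,v_2], [v_1,v_3], [v_1,v_4], [v_2,v_3], [v_2,v_4], [v_3,v_4]
  2-simplices (5): [v_0,v_1,v_3], [v_0,v_1,v_4], [v_0,v_2,v_4], [v_1,v_2,v_3], [v_2,v_3,v_4]

so the chain groups are C_0 ≅ Z^5, C_1 ≅ Z^10, C_2 ≅ Z^5.

∂_1: C_1 → C_0 is given by ∂[p,q] = [q] − [p].
As a 5×10 matrix over Z this has rank 4, with invariant factors (1,1,1,1).

Boundary ∂_2: C_2 → C_1 sends each 2-simplex [p,q,r] to [q,r] − [p,r] + [p,q]. For instance
  ∂[v_2,v_3,v_4] = [v_3,v_4] − [v_2,v_4] + [v_2,v_3],
  ∂[v_0,v_1,v_4] = [v_1,v_4] − [v_0,v_4] + [v_0,v_1].
As a 10×5 matrix over Z this has rank 5, with invariant factors (1,1,1,1,1).

Reading off H_k = ker ∂_k / im ∂_{k+1}:

  H_0: rank C_0 − rank ∂_1 = 5 − 4 = 1, and the invariant factors of ∂_1 are all 1, so H_0 = Z.
  H_1: rank ker ∂_1 − rank ∂_2 = (10 − 4) − 5 = 1, and the invariant factors of ∂_2 are all 1, so H_1 = Z.
  H_2: rank ker ∂_2 − rank ∂_3 = (5 − 5) − 0 = 0, and there is no ∂_3, so H_2 = 0.

As a check, the Euler characteristic is 5 − 10 + 5 = 0, which agrees with 1 − 1 + 0 = 0.
(K is a triangulation of the Möbius band.)

H_0 ≅ Z,  H_1 ≅ Z,  H_2 = 0.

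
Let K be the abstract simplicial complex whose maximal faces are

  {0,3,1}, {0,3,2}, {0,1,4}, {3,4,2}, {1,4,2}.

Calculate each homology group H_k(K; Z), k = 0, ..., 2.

Order the vertices as 0 < 1 < 2 < 3 < 4. Listing each simplex with vertices in this order, K has dimension 2 with simplices:

  0-simplices (5): [0], [1], [2], [3], [4]
  1-simplices (10): [0,1], [0,2], [0,3], [0,4], [1,2], [1,3], [1,4], [2,3], [2,4], [3,4]
  2-simplices (5): [0,1,3], [0,1,4], [0,2,3], [1,2,4], [2,3,4]

so the chain groups are C_0 ≅ Z^5, C_1 ≅ Z^10, C_2 ≅ Z^5.

∂_1: C_1 → C_0 is given by ∂[p,q] = [q] − [p].
The resulting 5×10 matrix has rank 4, and its Smith normal form has invariant factors (1,1,1,1).

Boundary ∂_2: C_2 → C_1 maps a triangle to the signed sum of its edges. For instance
  ∂[1,2,4] = [2,4] − [1,4] + [1,2],
  ∂[0,1,4] = [1,4] − [0,4] + [0,1].
The resulting 10×5 matrix has rank 5, and its Smith normal form has invariant factors (1,1,1,1,1).

From H_k ≅ ker(∂_k) / im(∂_{k+1}) we obtain:

  H_0: rank C_0 − rank ∂_1 = 5 − 4 = 1, and the invariant factors of ∂_1 are all 1, so H_0 = Z.
  H_1: rank ker ∂_1 − rank ∂_2 = (10 − 4) − 5 = 1, and the invariant factors of ∂_2 are all 1, so H_1 = Z.
  H_2: rank ker ∂_2 − rank ∂_3 = (5 − 5) − 0 = 0, and there is no ∂_3, so H_2 = 0.

(K is a triangulation of the Möbius band.)

H_0 ≅ Z,  H_1 ≅ Z,  H_2 = 0.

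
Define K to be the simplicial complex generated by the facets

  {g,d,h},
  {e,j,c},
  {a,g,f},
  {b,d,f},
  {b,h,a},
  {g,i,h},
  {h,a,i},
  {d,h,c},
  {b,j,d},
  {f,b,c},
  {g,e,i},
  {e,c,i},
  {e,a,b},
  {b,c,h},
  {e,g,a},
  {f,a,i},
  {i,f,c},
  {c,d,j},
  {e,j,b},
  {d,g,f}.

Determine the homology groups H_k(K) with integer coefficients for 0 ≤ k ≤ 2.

Order the vertices as a < b < c < d < e < f < g < h < i < j. Listing each simplex with vertices in this order, K has dimension 2 with simplices:

  0-simplices (10): a, b, c, d, e, f, g, h, i, j
  1-simplices (30): ab, ae, af, ag, ah, ai, bc, bd, be, bf, bh, bj, cd, ce, cf, ch, ci, cj, df, dg, dh, dj, eg, ei, ej, fg, fi, gh, gi, hi
  2-simplices (20): abe, abh, aeg, afg, afi, ahi, bcf, bch, bdf, bdj, bej, cdh, cdj, cei, cej, cfi, dfg, dgh, egi, ghi

Hence C_0 ≅ Z^10, C_1 ≅ Z^30, C_2 ≅ Z^20.

The boundary map ∂_1: C_1 → C_0 sends each edge [p,q] (with p < q) to q − p. For instance
  ∂ei = i − e.
As a 10×30 matrix over Z this has rank 9, with invariant factors (1,1,1,1,1,1,1,1,1).

∂_2: C_2 → C_1 maps a triangle to the signed sum of its edges. For instance
  ∂afi = fi − ai + af,
  ∂dgh = gh − dh + dg.
The resulting 30×20 matrix has rank 20, and its Smith normal form has invariant factors (1,1,1,1,1,1,1,1,1,1,1,1,1,1,1,1,1,1,1,2).

Reading off H_k = ker ∂_k / im ∂_{k+1}:

  H_0: rank C_0 − rank ∂_1 = 10 − 9 = 1, and the invariant factors of ∂_1 are all 1, so H_0 ≅ Z.
  H_1: rank ker ∂_1 − rank ∂_2 = (30 − 9) − 20 = 1, and ∂_2 has invariant factor 2 > 1, so H_1 ≅ Z ⊕ Z/2.
  H_2: rank ker ∂_2 − rank ∂_3 = (20 − 20) − 0 = 0, and there is no ∂_3, so H_2 ≅ 0.

As a check, the Euler characteristic is 10 − 30 + 20 = 0, which agrees with 1 − 1 + 0 = 0.
(K is a triangulation of the Klein bottle.)

H_0 = Z,  H_1 = Z ⊕ Z/2,  H_2 = 0.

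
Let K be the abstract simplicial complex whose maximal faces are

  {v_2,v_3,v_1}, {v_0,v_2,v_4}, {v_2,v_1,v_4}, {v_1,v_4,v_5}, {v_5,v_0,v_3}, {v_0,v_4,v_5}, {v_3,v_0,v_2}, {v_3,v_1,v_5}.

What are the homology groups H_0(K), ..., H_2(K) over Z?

We work with the vertex ordering v_0 < v_1 < v_2 < v_3 < v_4 < v_5. The simplices of K, each written with vertices in increasing order, are:

  0-simplices (6): [v_0], [v_1], [v_2], [v_3], [v_4], [v_5]
  1-simplices (12): [v_0,v_2], [v_0,v_3], [v_0,v_4], [v_0,v_5], [v_1,v_2], [v_1,v_3], [v_1,v_4], [v_1,v_5], [v_2,v_3], [v_2,v_4], [v_3,v_5], [v_4,v_5]
  2-simplices (8): [v_0,v_2,v_3], [v_0,v_2,v_4], [v_0,v_3,v_5], [v_0,v_4,v_5], [v_1,v_2,v_3], [v_1,v_2,v_4], [v_1,v_3,v_5], [v_1,v_4,v_5]

so the chain groups are C_0 ≅ Z^6, C_1 ≅ Z^12, C_2 ≅ Z^8.

The boundary map ∂_1: C_1 → C_0 maps an edge to its endpoints' difference, ∂[p,q] = q − p.
The 6×12 boundary matrix has rank 5 and Smith normal form diag(1,1,1,1,1).

The boundary map ∂_2: C_2 → C_1 acts by ∂[p,q,r] = [q,r] − [p,r] + [p,q]. For instance
  ∂[v_1,v_2,v_4] = [v_2,v_4] − [v_1,v_4] + [v_1,v_2],
  ∂[v_0,v_3,v_5] = [v_3,v_5] − [v_0,v_5] + [v_0,v_3].
As a 12×8 matrix over Z this has rank 7, with invariant factors (1,1,1,1,1,1,1).

Reading off H_k = ker ∂_k / im ∂_{k+1}:

  H_0: rank C_0 − rank ∂_1 = 6 − 5 = 1, and the invariant factors of ∂_1 are all 1, so H_0 ≅ Z.
  H_1: rank ker ∂_1 − rank ∂_2 = (12 − 5) − 7 = 0, and the invariant factors of ∂_2 are all 1, so H_1 ≅ 0.
  H_2: rank ker ∂_2 − rank ∂_3 = (8 − 7) − 0 = 1, and there is no ∂_3, so H_2 ≅ Z.

H_0 ≅ Z,  H_1 = 0,  H_2 ≅ Z.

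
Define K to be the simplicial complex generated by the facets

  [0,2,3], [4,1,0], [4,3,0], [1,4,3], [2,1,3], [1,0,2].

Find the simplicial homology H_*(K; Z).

We work with the vertex ordering 0 < 1 < 2 < 3 < 4. The simplices of K, each written with vertices in increasing order, are:

  0-simplices (5): [0], [1], [2], [3], [4]
  1-simplices (9): [0,1], [0,2], [0,3], [0,4], [1,2], [1,3], [1,4], [2,3], [3,4]
  2-simplices (6): [0,1,2], [0,1,4], [0,2,3], [0,3,4], [1,2,3], [1,3,4]

Hence C_0 ≅ Z^5, C_1 ≅ Z^9, C_2 ≅ Z^6.

∂_1: C_1 → C_0 sends each edge [p,q] (with p < q) to q − p. For instance
  ∂[2,3] = [3] − [2].
This gives a 5×9 integer matrix of rank 4; reducing to Smith normal form yields diagonal entries (1,1,1,1).

Boundary ∂_2: C_2 → C_1 maps a triangle to the signed sum of its edges. For instance
  ∂[0,1,4] = [1,4] − [0,4] + [0,1],
  ∂[1,3,4] = [3,4] − [1,4] + [1,3].
This gives a 9×6 integer matrix of rank 5; reducing to Smith normal form yields diagonal entries (1,1,1,1,1).

From H_k ≅ ker(∂_k) / im(∂_{k+1}) we obtain:

  H_0: rank C_0 − rank ∂_1 = 5 − 4 = 1, and the invariant factors of ∂_1 are all 1, so H_0 ≅ Z.
  H_1: rank ker ∂_1 − rank ∂_2 = (9 − 4) − 5 = 0, and the invariant factors of ∂_2 are all 1, so H_1 ≅ 0.
  H_2: rank ker ∂_2 − rank ∂_3 = (6 − 5) − 0 = 1, and there is no ∂_3, so H_2 ≅ Z.

As a check, the Euler characteristic is 5 − 9 + 6 = 2, which agrees with 1 − 0 + 1 = 2.

H_0 = Z,  H_1 = 0,  H_2 = Z.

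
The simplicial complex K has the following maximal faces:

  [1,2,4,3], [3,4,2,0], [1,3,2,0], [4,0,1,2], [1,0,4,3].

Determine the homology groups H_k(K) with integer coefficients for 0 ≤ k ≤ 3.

Take the total order 0 < 1 < 2 < 3 < 4 on the vertex set. Then K (dimension 3) consists of the simplices:

  0-simplices (5): [0], [1], [2], [3], [4]
  1-simplices (10): [0,1], [0,2], [0,3], [0,4], [1,2], [1,3], [1,4], [2,3], [2,4], [3,4]
  2-simplices (10): [0,1,2], [0,1,3], [0,1,4], [0,2,3], [0,2,4], [0,3,4], [1,2,3], [1,2,4], [1,3,4], [2,3,4]
  3-simplices (5): [0,1,2,3], [0,1,2,4], [0,1,3,4], [0,2,3,4], [1,2,3,4]

so the chain groups are C_0 ≅ Z^5, C_1 ≅ Z^10, C_2 ≅ Z^10, C_3 ≅ Z^5.

The boundary map ∂_1: C_1 → C_0 sends each edge [p,q] (with p < q) to q − p. For instance
  ∂[0,2] = [2] − [0].
As a 5×10 matrix over Z this has rank 4, with invariant factors (1,1,1,1).

The boundary map ∂_2: C_2 → C_1 maps a triangle to the signed sum of its edges. For instance
  ∂[0,1,3] = [1,3] − [0,3] + [0,1],
  ∂[1,2,4] = [2,4] − [1,4] + [1,2].
This gives a 10×10 integer matrix of rank 6; reducing to Smith normal form yields diagonal entries (1,1,1,1,1,1).

∂_3: C_3 → C_2 sends each 3-simplex σ to the alternating sum Σ_i (−1)^i (σ with its i-th vertex removed). For instance
  ∂[0,2,3,4] = [2,3,4] − [0,3,4] + [0,2,4] − [0,2,3],
  ∂[1,2,3,4] = [2,3,4] − [1,3,4] + [1,2,4] − [1,2,3].
As a 10×5 matrix over Z this has rank 4, with invariant factors (1,1,1,1).

From H_k ≅ ker(∂_k) / im(∂_{k+1}) we obtain:

  H_0: rank C_0 − rank ∂_1 = 5 − 4 = 1, and the invariant factors of ∂_1 are all 1, so H_0 = Z.
  H_1: rank ker ∂_1 − rank ∂_2 = (10 − 4) − 6 = 0, and the invariant factors of ∂_2 are all 1, so H_1 = 0.
  H_2: rank ker ∂_2 − rank ∂_3 = (10 − 6) − 4 = 0, and the invariant factors of ∂_3 are all 1, so H_2 = 0.
  H_3: rank ker ∂_3 − rank ∂_4 = (5 − 4) − 0 = 1, and there is no ∂_4, so H_3 = Z.

H_0 = Z,  H_1 = 0,  H_2 = 0,  H_3 = Z.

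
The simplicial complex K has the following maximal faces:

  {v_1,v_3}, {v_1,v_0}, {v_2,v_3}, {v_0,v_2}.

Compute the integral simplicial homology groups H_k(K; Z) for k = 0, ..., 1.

H_0 = Z,  H_1 = Z.

Fix the vertex order v_0 < v_1 < v_2 < v_3 and write every simplex with vertices in increasing order. Then dim K = 1 and the simplices of K are:

  0-simplices (4): [v_0], [v_1], [v_2], [v_3]
  1-simplices (4): [v_0,v_1], [v_0,v_2], [v_1,v_3], [v_2,v_3]

Hence C_0 ≅ Z^4, C_1 ≅ Z^4.

Boundary ∂_1: C_1 → C_0 sends each edge [p,q] (with p < q) to q − p. For instance
  ∂[v_0,v_2] = [v_2] − [v_0].
The resulting 4×4 matrix has rank 3, and its Smith normal form has invariant factors (1,1,1).

Computing H_k = (kernel of ∂_k) / (image of ∂_{k+1}):

  H_0: rank C_0 − rank ∂_1 = 4 − 3 = 1, and the invariant factors of ∂_1 are all 1, so H_0 = Z.
  H_1: rank ker ∂_1 − rank ∂_2 = (4 − 3) − 0 = 1, and there is no ∂_2, so H_1 = Z.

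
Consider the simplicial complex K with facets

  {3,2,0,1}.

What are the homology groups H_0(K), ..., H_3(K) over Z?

H_0 = Z,  H_1 = 0,  H_2 = 0,  H_3 = 0.

K has 4 vertices, 6 edges, 4 triangles, 1 3-simplex.
rank ∂_0 = 0, rank ∂_1 = 3 ⇒ b_0 = 4 − 0 − 3 = 1; all invariant factors of ∂_1 are 1 so no torsion. So H_0 = Z.
rank ∂_1 = 3, rank ∂_2 = 3 ⇒ b_1 = 6 − 3 − 3 = 0; all invariant factors of ∂_2 are 1 so no torsion. So H_1 = 0.
rank ∂_2 = 3, rank ∂_3 = 1 ⇒ b_2 = 4 − 3 − 1 = 0; all invariant factors of ∂_3 are 1 so no torsion. So H_2 = 0.
rank ∂_3 = 1, rank ∂_4 = 0 ⇒ b_3 = 1 − 1 − 0 = 0. So H_3 = 0.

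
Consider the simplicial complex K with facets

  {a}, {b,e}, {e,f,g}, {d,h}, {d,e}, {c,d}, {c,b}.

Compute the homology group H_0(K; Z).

K has 8 vertices, 8 edges, 1 triangle.
rank ∂_0 = 0, rank ∂_1 = 6 ⇒ b_0 = 8 − 0 − 6 = 2; all invariant factors of ∂_1 are 1 so no torsion. So H_0 ≅ Z^2.

H_0 = Z^2.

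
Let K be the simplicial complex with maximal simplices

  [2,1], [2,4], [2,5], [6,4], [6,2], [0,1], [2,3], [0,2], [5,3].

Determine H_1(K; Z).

H_1 = Z^3.

Order the vertices as 0 < 1 < 2 < 3 < 4 < 5 < 6. Listing each simplex with vertices in this order, K has dimension 1 with simplices:

  0-simplices (7): [0], [1], [2], [3], [4], [5], [6]
  1-simplices (9): [0,1], [0,2], [1,2], [2,3], [2,4], [2,5], [2,6], [3,5], [4,6]

so the chain groups are C_0 ≅ Z^7, C_1 ≅ Z^9.

The boundary map ∂_1: C_1 → C_0 maps an edge to its endpoints' difference, ∂[p,q] = q − p.
The 7×9 boundary matrix has rank 6 and Smith normal form diag(1,1,1,1,1,1).

From H_k ≅ ker(∂_k) / im(∂_{k+1}) we obtain:

  H_1: rank ker ∂_1 − rank ∂_2 = (9 − 6) − 0 = 3, and there is no ∂_2, so H_1 ≅ Z^3.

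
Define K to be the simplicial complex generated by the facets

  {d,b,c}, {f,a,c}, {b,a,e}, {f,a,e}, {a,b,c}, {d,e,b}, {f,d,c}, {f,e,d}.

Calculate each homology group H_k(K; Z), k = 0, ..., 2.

We work with the vertex ordering a < b < c < d < e < f. The simplices of K, each written with vertices in increasing order, are:

  0-simplices (6): a, b, c, d, e, f
  1-simplices (12): ab, ac, ae, af, bc, bd, be, cd, cf, de, df, ef
  2-simplices (8): abc, abe, acf, aef, bcd, bde, cdf, def

so the chain groups are C_0 ≅ Z^6, C_1 ≅ Z^12, C_2 ≅ Z^8.

The boundary map ∂_1: C_1 → C_0 is given by ∂[p,q] = [q] − [p]. For instance
  ∂bd = d − b.
The 6×12 boundary matrix has rank 5 and Smith normal form diag(1,1,1,1,1).

The boundary map ∂_2: C_2 → C_1 acts by ∂[p,q,r] = [q,r] − [p,r] + [p,q]. For instance
  ∂bcd = cd − bd + bc,
  ∂def = ef − df + de.
The 12×8 boundary matrix has rank 7 and Smith normal form diag(1,1,1,1,1,1,1).

Computing H_k = (kernel of ∂_k) / (image of ∂_{k+1}):

  H_0: rank C_0 − rank ∂_1 = 6 − 5 = 1, and the invariant factors of ∂_1 are all 1, so H_0 ≅ Z.
  H_1: rank ker ∂_1 − rank ∂_2 = (12 − 5) − 7 = 0, and the invariant factors of ∂_2 are all 1, so H_1 ≅ 0.
  H_2: rank ker ∂_2 − rank ∂_3 = (8 − 7) − 0 = 1, and there is no ∂_3, so H_2 ≅ Z.

As a check, the Euler characteristic is 6 − 12 + 8 = 2, which agrees with 1 − 0 + 1 = 2.

H_0 ≅ Z,  H_1 = 0,  H_2 ≅ Z.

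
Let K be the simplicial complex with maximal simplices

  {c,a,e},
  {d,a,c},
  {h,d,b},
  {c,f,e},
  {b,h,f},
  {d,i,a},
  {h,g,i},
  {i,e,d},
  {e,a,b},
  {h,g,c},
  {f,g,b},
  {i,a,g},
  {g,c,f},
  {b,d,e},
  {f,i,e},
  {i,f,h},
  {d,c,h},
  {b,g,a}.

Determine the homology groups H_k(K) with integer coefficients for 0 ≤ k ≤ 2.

H_0 ≅ Z,  H_1 ≅ Z ⊕ Z_2,  H_2 = 0.

Take the total order a < b < c < d < e < f < g < h < i on the vertex set. Then K (dimension 2) consists of the simplices:

  0-simplices (9): a, b, c, d, e, f, g, h, i
  1-simplices (27): ab, ac, ad, ae, ag, ai, bd, be, bf, bg, bh, cd, ce, cf, cg, ch, de, dh, di, ef, ei, fg, fh, fi, gh, gi, hi
  2-simplices (18): abe, abg, acd, ace, adi, agi, bde, bdh, bfg, bfh, cdh, cef, cfg, cgh, dei, efi, fhi, ghi

so the chain groups are C_0 ≅ Z^9, C_1 ≅ Z^27, C_2 ≅ Z^18.

Boundary ∂_1: C_1 → C_0 maps an edge to its endpoints' difference, ∂[p,q] = q − p.
This gives a 9×27 integer matrix of rank 8; reducing to Smith normal form yields diagonal entries (1,1,1,1,1,1,1,1).

The boundary map ∂_2: C_2 → C_1 acts by ∂[p,q,r] = [q,r] − [p,r] + [p,q]. For instance
  ∂bde = de − be + bd,
  ∂efi = fi − ei + ef.
The resulting 27×18 matrix has rank 18, and its Smith normal form has invariant factors (1,1,1,1,1,1,1,1,1,1,1,1,1,1,1,1,1,2).

Now H_k = ker ∂_k / im ∂_{k+1}, so:

  H_0: rank C_0 − rank ∂_1 = 9 − 8 = 1, and the invariant factors of ∂_1 are all 1, so H_0 ≅ Z.
  H_1: rank ker ∂_1 − rank ∂_2 = (27 − 8) − 18 = 1, and ∂_2 has invariant factor 2 > 1, so H_1 ≅ Z ⊕ Z_2.
  H_2: rank ker ∂_2 − rank ∂_3 = (18 − 18) − 0 = 0, and there is no ∂_3, so H_2 ≅ 0.

As a check, the Euler characteristic is 9 − 27 + 18 = 0, which agrees with 1 − 1 + 0 = 0.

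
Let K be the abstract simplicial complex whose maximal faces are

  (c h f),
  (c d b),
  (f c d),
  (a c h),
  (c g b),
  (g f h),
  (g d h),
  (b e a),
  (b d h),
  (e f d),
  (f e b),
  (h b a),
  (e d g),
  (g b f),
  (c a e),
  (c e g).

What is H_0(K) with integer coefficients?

H_0 ≅ Z.

Order the vertices as a < b < c < d < e < f < g < h. Listing each simplex with vertices in this order, K has dimension 2 with simplices:

  0-simplices (8): a, b, c, d, e, f, g, h
  1-simplices (24): ab, ac, ae, ah, bc, bd, be, bf, bg, bh, cd, ce, cf, cg, ch, de, df, dg, dh, ef, eg, fg, fh, gh
  2-simplices (16): abe, abh, ace, ach, bcd, bcg, bdh, bef, bfg, cdf, ceg, cfh, def, deg, dgh, fgh

Hence C_0 ≅ Z^8, C_1 ≅ Z^24, C_2 ≅ Z^16.

The boundary map ∂_1: C_1 → C_0 sends each edge [p,q] (with p < q) to q − p. For instance
  ∂de = e − d.
The resulting 8×24 matrix has rank 7, and its Smith normal form has invariant factors (1,1,1,1,1,1,1).

∂_2: C_2 → C_1 sends each 2-simplex [p,q,r] to [q,r] − [p,r] + [p,q]. For instance
  ∂bef = ef − bf + be,
  ∂def = ef − df + de.
This gives a 24×16 integer matrix of rank 15; reducing to Smith normal form yields diagonal entries (1,1,1,1,1,1,1,1,1,1,1,1,1,1,1).

Reading off H_k = ker ∂_k / im ∂_{k+1}:

  H_0: rank C_0 − rank ∂_1 = 8 − 7 = 1, and the invariant factors of ∂_1 are all 1, so H_0 = Z.

(K is a triangulation of the torus T^2.)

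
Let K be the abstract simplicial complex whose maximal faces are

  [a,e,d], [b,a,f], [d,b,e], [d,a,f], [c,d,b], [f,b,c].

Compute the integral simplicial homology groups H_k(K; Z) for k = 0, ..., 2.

H_0 = Z,  H_1 = Z,  H_2 = 0.

We work with the vertex ordering a < b < c < d < e < f. The simplices of K, each written with vertices in increasing order, are:

  0-simplices (6): a, b, c, d, e, f
  1-simplices (12): ab, ad, ae, af, bc, bd, be, bf, cd, cf, de, df
  2-simplices (6): abf, ade, adf, bcd, bcf, bde

Hence C_0 ≅ Z^6, C_1 ≅ Z^12, C_2 ≅ Z^6.

∂_1: C_1 → C_0 is given by ∂[p,q] = [q] − [p]. For instance
  ∂ad = d − a.
The resulting 6×12 matrix has rank 5, and its Smith normal form has invariant factors (1,1,1,1,1).

The boundary map ∂_2: C_2 → C_1 maps a triangle to the signed sum of its edges. For instance
  ∂adf = df − af + ad,
  ∂ade = de − ae + ad.
The 12×6 boundary matrix has rank 6 and Smith normal form diag(1,1,1,1,1,1).

Computing H_k = (kernel of ∂_k) / (image of ∂_{k+1}):

  H_0: rank C_0 − rank ∂_1 = 6 − 5 = 1, and the invariant factors of ∂_1 are all 1, so H_0 ≅ Z.
  H_1: rank ker ∂_1 − rank ∂_2 = (12 − 5) − 6 = 1, and the invariant factors of ∂_2 are all 1, so H_1 ≅ Z.
  H_2: rank ker ∂_2 − rank ∂_3 = (6 − 6) − 0 = 0, and there is no ∂_3, so H_2 ≅ 0.

As a check, the Euler characteristic is 6 − 12 + 6 = 0, which agrees with 1 − 1 + 0 = 0.
(K is a triangulation of the cylinder S^1 x I.)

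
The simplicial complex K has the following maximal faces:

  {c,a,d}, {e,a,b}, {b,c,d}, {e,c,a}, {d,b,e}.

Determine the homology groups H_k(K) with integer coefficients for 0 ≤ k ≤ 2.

We work with the vertex ordering a < b < c < d < e. The simplices of K, each written with vertices in increasing order, are:

  0-simplices (5): a, b, c, d, e
  1-simplices (10): ab, ac, ad, ae, bc, bd, be, cd, ce, de
  2-simplices (5): abe, acd, ace, bcd, bde

giving chain groups C_0 ≅ Z^5, C_1 ≅ Z^10, C_2 ≅ Z^5.

Boundary ∂_1: C_1 → C_0 sends each edge [p,q] (with p < q) to q − p. For instance
  ∂ac = c − a.
As a 5×10 matrix over Z this has rank 4, with invariant factors (1,1,1,1).

∂_2: C_2 → C_1 acts by ∂[p,q,r] = [q,r] − [p,r] + [p,q]. For instance
  ∂bcd = cd − bd + bc,
  ∂bde = de − be + bd.
As a 10×5 matrix over Z this has rank 5, with invariant factors (1,1,1,1,1).

Reading off H_k = ker ∂_k / im ∂_{k+1}:

  H_0: rank C_0 − rank ∂_1 = 5 − 4 = 1, and the invariant factors of ∂_1 are all 1, so H_0 = Z.
  H_1: rank ker ∂_1 − rank ∂_2 = (10 − 4) − 5 = 1, and the invariant factors of ∂_2 are all 1, so H_1 = Z.
  H_2: rank ker ∂_2 − rank ∂_3 = (5 − 5) − 0 = 0, and there is no ∂_3, so H_2 = 0.

H_0 ≅ Z,  H_1 ≅ Z,  H_2 = 0.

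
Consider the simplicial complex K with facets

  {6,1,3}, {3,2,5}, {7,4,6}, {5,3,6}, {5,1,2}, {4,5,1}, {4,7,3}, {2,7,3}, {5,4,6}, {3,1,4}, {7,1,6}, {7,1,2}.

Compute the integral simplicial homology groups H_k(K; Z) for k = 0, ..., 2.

H_0 ≅ Z,  H_1 ≅ Z_2,  H_2 = 0.

We work with the vertex ordering 1 < 2 < 3 < 4 < 5 < 6 < 7. The simplices of K, each written with vertices in increasing order, are:

  0-simplices (7): [1], [2], [3], [4], [5], [6], [7]
  1-simplices (18): [1,2], [1,3], [1,4], [1,5], [1,6], [1,7], [2,3], [2,5], [2,7], [3,4], [3,5], [3,6], [3,7], [4,5], [4,6], [4,7], [5,6], [6,7]
  2-simplices (12): [1,2,5], [1,2,7], [1,3,4], [1,3,6], [1,4,5], [1,6,7], [2,3,5], [2,3,7], [3,4,7], [3,5,6], [4,5,6], [4,6,7]

so the chain groups are C_0 ≅ Z^7, C_1 ≅ Z^18, C_2 ≅ Z^12.

Boundary ∂_1: C_1 → C_0 sends each edge [p,q] (with p < q) to q − p. For instance
  ∂[1,6] = [6] − [1].
The 7×18 boundary matrix has rank 6 and Smith normal form diag(1,1,1,1,1,1).

The boundary map ∂_2: C_2 → C_1 sends each 2-simplex [p,q,r] to [q,r] − [p,r] + [p,q]. For instance
  ∂[1,4,5] = [4,5] − [1,5] + [1,4],
  ∂[2,3,5] = [3,5] − [2,5] + [2,3].
The 18×12 boundary matrix has rank 12 and Smith normal form diag(1,1,1,1,1,1,1,1,1,1,1,2).

From H_k ≅ ker(∂_k) / im(∂_{k+1}) we obtain:

  H_0: rank C_0 − rank ∂_1 = 7 − 6 = 1, and the invariant factors of ∂_1 are all 1, so H_0 = Z.
  H_1: rank ker ∂_1 − rank ∂_2 = (18 − 6) − 12 = 0, and ∂_2 has invariant factor 2 > 1, so H_1 = Z_2.
  H_2: rank ker ∂_2 − rank ∂_3 = (12 − 12) − 0 = 0, and there is no ∂_3, so H_2 = 0.

As a check, the Euler characteristic is 7 − 18 + 12 = 1, which agrees with 1 − 0 + 0 = 1.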